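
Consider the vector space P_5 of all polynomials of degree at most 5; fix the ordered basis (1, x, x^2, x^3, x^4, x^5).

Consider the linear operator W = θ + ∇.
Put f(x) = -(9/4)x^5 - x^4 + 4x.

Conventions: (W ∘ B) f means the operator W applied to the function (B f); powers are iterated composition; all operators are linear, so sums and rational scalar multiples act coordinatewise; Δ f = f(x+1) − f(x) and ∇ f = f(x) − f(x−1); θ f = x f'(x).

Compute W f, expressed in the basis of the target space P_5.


θ f = -(45/4)x^5 - 4x^4 + 4x
∇ f = -(45/4)x^4 + (37/2)x^3 - (33/2)x^2 + (29/4)x + 11/4
(θ + ∇) f = -(45/4)x^5 - (61/4)x^4 + (37/2)x^3 - (33/2)x^2 + (45/4)x + 11/4

g(x) = -(45/4)x^5 - (61/4)x^4 + (37/2)x^3 - (33/2)x^2 + (45/4)x + 11/4


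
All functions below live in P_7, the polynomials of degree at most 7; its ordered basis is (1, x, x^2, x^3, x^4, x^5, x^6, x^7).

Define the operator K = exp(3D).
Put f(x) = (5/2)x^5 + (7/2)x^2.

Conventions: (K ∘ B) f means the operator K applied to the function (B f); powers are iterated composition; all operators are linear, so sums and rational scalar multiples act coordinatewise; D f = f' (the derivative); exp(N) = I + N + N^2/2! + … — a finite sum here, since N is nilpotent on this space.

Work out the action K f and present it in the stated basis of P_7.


g(x) = (5/2)x^5 + (75/2)x^4 + 225x^3 + (1357/2)x^2 + (2067/2)x + 639

order-1 term: (75/2)x^4 + 21x
order-2 term: 225x^3 + 63/2
order-3 term: 675x^2
order-4 term: (2025/2)x
order-5 term: 1215/2
the series for exp(3D) f terminates at order 5
exp(3D) f = (5/2)x^5 + (75/2)x^4 + 225x^3 + (1357/2)x^2 + (2067/2)x + 639


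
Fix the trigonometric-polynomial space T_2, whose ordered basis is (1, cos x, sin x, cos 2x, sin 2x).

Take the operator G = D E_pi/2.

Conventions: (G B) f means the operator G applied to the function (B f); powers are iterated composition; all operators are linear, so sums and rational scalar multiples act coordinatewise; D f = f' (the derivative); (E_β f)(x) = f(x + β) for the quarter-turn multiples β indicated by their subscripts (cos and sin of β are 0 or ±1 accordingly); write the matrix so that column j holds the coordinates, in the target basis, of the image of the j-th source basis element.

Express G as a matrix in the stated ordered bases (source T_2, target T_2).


the matrix is [[0, 0, 0, 0, 0]; [0, -1, 0, 0, 0]; [0, 0, -1, 0, 0]; [0, 0, 0, 0, -2]; [0, 0, 0, 2, 0]] (rows listed top to bottom)

image of 1: 0
image of cos x: -cos x
image of sin x: -sin x
image of cos 2x: 2sin 2x
image of sin 2x: -2cos 2x
each image's coordinates form column j of the matrix


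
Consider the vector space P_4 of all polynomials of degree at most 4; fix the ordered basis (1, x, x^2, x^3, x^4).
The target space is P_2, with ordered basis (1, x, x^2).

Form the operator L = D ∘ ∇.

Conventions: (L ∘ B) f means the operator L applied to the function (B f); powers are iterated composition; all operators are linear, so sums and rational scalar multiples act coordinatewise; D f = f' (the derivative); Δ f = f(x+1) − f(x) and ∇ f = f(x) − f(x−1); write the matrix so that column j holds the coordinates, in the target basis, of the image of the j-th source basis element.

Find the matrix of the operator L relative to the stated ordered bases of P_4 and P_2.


the matrix is [[0, 0, 2, -3, 4]; [0, 0, 0, 6, -12]; [0, 0, 0, 0, 12]] (rows listed top to bottom)

image of 1: 0
image of x: 0
image of x^2: 2
image of x^3: 6x - 3
image of x^4: 12x^2 - 12x + 4
each image's coordinates form column j of the matrix


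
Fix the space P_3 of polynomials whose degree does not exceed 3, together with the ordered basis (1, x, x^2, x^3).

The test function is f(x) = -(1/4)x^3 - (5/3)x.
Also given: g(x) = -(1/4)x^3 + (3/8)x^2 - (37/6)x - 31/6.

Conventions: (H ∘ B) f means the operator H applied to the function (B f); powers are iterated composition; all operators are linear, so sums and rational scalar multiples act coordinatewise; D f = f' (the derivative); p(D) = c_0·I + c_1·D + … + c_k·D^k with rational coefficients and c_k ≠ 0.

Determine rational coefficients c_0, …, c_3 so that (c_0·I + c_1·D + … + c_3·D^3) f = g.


c_0 = 1, c_1 = -1/2, c_2 = 3, c_3 = 4

D^0 f = -(1/4)x^3 - (5/3)x
D^1 f = -(3/4)x^2 - 5/3
D^2 f = -(3/2)x
D^3 f = -3/2
matching coefficients of g against c_0 f + c_1 Df + … from the top degree down determines the c_i
solution: c_0 = 1, c_1 = -1/2, c_2 = 3, c_3 = 4


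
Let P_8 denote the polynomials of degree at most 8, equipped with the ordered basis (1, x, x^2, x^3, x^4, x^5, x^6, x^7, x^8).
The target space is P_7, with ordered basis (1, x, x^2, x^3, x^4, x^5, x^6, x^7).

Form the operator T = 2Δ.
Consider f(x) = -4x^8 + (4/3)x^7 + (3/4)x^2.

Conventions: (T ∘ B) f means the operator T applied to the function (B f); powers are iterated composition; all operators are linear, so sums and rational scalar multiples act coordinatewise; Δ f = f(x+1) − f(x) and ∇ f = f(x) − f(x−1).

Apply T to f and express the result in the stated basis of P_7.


Δ f = -32x^7 - (308/3)x^6 - 196x^5 - (700/3)x^4 - (532/3)x^3 - 84x^2 - (127/6)x - 23/12
(2Δ) f = -64x^7 - (616/3)x^6 - 392x^5 - (1400/3)x^4 - (1064/3)x^3 - 168x^2 - (127/3)x - 23/6

the image equals g(x) = -64x^7 - (616/3)x^6 - 392x^5 - (1400/3)x^4 - (1064/3)x^3 - 168x^2 - (127/3)x - 23/6


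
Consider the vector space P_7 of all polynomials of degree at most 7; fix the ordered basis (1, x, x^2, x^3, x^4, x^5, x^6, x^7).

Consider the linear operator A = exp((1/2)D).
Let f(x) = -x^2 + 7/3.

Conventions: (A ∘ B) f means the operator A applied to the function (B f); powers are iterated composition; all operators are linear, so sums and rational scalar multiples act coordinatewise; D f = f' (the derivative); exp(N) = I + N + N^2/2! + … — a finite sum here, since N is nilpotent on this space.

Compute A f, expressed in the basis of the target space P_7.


the image equals g(x) = -x^2 - x + 25/12

order-1 term: -x
order-2 term: -1/4
the series for exp((1/2)D) f terminates at order 2
exp((1/2)D) f = -x^2 - x + 25/12


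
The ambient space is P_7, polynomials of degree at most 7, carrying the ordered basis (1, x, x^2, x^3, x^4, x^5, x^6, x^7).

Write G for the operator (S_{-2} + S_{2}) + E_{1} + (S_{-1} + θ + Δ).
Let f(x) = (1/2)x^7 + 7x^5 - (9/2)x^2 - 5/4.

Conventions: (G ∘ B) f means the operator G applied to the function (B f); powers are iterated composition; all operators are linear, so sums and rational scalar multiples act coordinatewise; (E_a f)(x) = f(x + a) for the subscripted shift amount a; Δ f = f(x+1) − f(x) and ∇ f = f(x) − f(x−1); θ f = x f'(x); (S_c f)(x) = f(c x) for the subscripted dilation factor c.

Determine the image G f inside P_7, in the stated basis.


g(x) = (7/2)x^7 + 7x^6 + 56x^5 + 105x^4 + 175x^3 + 107x^2 + 59x + 1

S_{-2} f = -64x^7 - 224x^5 - 18x^2 - 5/4
S_{2} f = 64x^7 + 224x^5 - 18x^2 - 5/4
(S_{-2} + S_{2}) f = -36x^2 - 5/2
E_{1} f = (1/2)x^7 + (7/2)x^6 + (35/2)x^5 + (105/2)x^4 + (175/2)x^3 + 76x^2 + (59/2)x + 7/4
S_{-1} f = -(1/2)x^7 - 7x^5 - (9/2)x^2 - 5/4
θ f = (7/2)x^7 + 35x^5 - 9x^2
Δ f = (7/2)x^6 + (21/2)x^5 + (105/2)x^4 + (175/2)x^3 + (161/2)x^2 + (59/2)x + 3
(S_{-1} + θ + Δ) f = 3x^7 + (7/2)x^6 + (77/2)x^5 + (105/2)x^4 + (175/2)x^3 + 67x^2 + (59/2)x + 7/4
((S_{-2} + S_{2}) + E_{1} + (S_{-1} + θ + Δ)) f = (7/2)x^7 + 7x^6 + 56x^5 + 105x^4 + 175x^3 + 107x^2 + 59x + 1


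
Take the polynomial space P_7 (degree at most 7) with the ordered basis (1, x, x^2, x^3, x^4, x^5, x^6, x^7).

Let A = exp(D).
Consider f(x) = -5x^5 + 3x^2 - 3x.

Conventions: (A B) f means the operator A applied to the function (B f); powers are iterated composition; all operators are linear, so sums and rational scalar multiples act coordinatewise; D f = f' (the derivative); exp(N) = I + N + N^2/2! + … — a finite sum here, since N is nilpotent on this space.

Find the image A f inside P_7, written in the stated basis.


order-1 term: -25x^4 + 6x - 3
order-2 term: -50x^3 + 3
order-3 term: -50x^2
order-4 term: -25x
order-5 term: -5
the series for exp(D) f terminates at order 5
exp(D) f = -5x^5 - 25x^4 - 50x^3 - 47x^2 - 22x - 5

the result is g(x) = -5x^5 - 25x^4 - 50x^3 - 47x^2 - 22x - 5


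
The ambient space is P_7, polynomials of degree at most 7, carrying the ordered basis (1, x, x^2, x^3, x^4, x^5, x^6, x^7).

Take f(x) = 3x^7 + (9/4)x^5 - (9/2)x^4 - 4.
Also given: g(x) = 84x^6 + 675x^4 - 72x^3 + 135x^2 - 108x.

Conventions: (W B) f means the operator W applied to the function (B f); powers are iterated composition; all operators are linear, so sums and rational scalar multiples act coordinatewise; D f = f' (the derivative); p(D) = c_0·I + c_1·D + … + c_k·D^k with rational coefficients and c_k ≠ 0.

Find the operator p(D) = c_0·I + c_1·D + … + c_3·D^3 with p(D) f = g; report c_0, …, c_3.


D^0 f = 3x^7 + (9/4)x^5 - (9/2)x^4 - 4
D^1 f = 21x^6 + (45/4)x^4 - 18x^3
D^2 f = 126x^5 + 45x^3 - 54x^2
D^3 f = 630x^4 + 135x^2 - 108x
matching coefficients of g against c_0 f + c_1 Df + … from the top degree down determines the c_i
solution: c_0 = 0, c_1 = 4, c_2 = 0, c_3 = 1

p(D) = 4·D + D^3, i.e. c_0 = 0, c_1 = 4, c_2 = 0, c_3 = 1


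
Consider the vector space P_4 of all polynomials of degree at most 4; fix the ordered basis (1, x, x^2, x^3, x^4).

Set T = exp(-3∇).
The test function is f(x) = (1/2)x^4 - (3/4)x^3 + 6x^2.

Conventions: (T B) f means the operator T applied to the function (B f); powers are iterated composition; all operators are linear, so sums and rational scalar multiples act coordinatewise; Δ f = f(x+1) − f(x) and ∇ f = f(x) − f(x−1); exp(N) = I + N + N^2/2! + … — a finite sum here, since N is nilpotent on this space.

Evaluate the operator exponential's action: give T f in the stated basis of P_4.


order-1 term: -6x^3 + (63/4)x^2 - (195/4)x + 87/4
order-2 term: 27x^2 - (297/4)x + 423/4
order-3 term: -54x + 405/4
order-4 term: 81/2
the series for exp(-3∇) f terminates at order 4
exp(-3∇) f = (1/2)x^4 - (27/4)x^3 + (195/4)x^2 - 177x + 1077/4

the image equals g(x) = (1/2)x^4 - (27/4)x^3 + (195/4)x^2 - 177x + 1077/4


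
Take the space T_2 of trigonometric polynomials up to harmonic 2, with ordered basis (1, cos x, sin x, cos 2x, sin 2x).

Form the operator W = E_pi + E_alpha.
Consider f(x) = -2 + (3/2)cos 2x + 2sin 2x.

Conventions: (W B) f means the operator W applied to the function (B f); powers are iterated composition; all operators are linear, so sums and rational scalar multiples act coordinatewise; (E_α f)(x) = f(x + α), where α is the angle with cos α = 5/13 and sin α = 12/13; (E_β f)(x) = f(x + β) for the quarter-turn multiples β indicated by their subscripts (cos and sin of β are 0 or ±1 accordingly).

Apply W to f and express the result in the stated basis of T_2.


the image equals g(x) = -4 + (315/169)cos 2x - (80/169)sin 2x

E_pi f = -2 + (3/2)cos 2x + 2sin 2x
E_alpha f = -2 + (123/338)cos 2x - (418/169)sin 2x
(E_pi + E_alpha) f = -4 + (315/169)cos 2x - (80/169)sin 2x


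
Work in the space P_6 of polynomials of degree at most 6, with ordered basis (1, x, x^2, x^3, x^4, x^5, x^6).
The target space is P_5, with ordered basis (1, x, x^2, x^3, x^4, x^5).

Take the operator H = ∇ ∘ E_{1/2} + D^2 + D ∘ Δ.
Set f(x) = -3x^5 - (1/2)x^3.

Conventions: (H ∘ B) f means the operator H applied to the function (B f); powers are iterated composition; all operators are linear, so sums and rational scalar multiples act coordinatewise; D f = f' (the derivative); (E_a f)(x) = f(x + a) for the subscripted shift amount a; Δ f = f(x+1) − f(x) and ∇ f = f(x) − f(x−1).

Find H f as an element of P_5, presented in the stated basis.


g(x) = -15x^4 - 120x^3 - 99x^2 - 66x - 269/16

E_{1/2} f = -3x^5 - (15/2)x^4 - 8x^3 - (9/2)x^2 - (21/16)x - 5/32
∇ E_{1/2} f = -15x^4 - 9x^2 - 5/16
D f = -15x^4 - (3/2)x^2
D D f = -60x^3 - 3x
Δ f = -15x^4 - 30x^3 - (63/2)x^2 - (33/2)x - 7/2
D Δ f = -60x^3 - 90x^2 - 63x - 33/2
(∇ ∘ E_{1/2} + D^2 + D ∘ Δ) f = -15x^4 - 120x^3 - 99x^2 - 66x - 269/16


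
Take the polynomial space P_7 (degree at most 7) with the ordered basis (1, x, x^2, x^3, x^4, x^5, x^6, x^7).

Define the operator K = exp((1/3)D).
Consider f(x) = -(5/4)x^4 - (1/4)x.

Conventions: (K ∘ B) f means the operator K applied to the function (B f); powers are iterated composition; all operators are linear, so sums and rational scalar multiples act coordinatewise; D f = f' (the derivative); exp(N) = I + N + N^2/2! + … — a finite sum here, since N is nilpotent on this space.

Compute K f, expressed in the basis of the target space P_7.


order-1 term: -(5/3)x^3 - 1/12
order-2 term: -(5/6)x^2
order-3 term: -(5/27)x
order-4 term: -5/324
the series for exp((1/3)D) f terminates at order 4
exp((1/3)D) f = -(5/4)x^4 - (5/3)x^3 - (5/6)x^2 - (47/108)x - 8/81

the image equals g(x) = -(5/4)x^4 - (5/3)x^3 - (5/6)x^2 - (47/108)x - 8/81


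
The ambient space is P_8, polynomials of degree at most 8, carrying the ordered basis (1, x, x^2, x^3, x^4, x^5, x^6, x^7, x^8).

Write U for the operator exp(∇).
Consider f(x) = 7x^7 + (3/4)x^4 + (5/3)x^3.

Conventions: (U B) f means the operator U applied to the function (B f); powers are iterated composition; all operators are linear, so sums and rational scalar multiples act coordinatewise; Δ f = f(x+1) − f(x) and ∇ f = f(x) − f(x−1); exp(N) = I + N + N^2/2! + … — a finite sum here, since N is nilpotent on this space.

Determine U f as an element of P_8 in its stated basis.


order-1 term: 49x^6 - 147x^5 + 245x^4 - 242x^3 + (295/2)x^2 - 51x + 95/12
order-2 term: 147x^5 - 735x^4 + 1715x^3 - (4401/2)x^2 + 1515x - 1763/4
order-3 term: 245x^4 - 1470x^3 + 3675x^2 - 4407x + 12625/6
order-4 term: 245x^3 - 1470x^2 + 3185x - 9797/4
order-5 term: 147x^2 - 735x + 980
order-6 term: 49x - 147
order-7 term: 7
the series for exp(∇) f terminates at order 7
exp(∇) f = 7x^7 + 49x^6 - (977/4)x^4 + (749/3)x^3 + 299x^2 - 444x + 745/12

g(x) = 7x^7 + 49x^6 - (977/4)x^4 + (749/3)x^3 + 299x^2 - 444x + 745/12


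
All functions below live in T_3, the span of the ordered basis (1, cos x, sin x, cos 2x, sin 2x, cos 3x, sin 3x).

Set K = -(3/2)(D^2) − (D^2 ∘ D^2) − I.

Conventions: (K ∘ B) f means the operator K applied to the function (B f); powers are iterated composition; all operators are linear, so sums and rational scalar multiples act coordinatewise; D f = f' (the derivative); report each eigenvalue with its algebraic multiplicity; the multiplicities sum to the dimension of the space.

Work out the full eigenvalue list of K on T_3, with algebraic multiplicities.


λ = -137/2 (multiplicity 2), λ = -11 (multiplicity 2), λ = -1 (multiplicity 1), λ = -1/2 (multiplicity 2)

image of 1: -1
image of cos x: -(1/2)cos x
image of sin x: -(1/2)sin x
image of cos 2x: -11cos 2x
image of sin 2x: -11sin 2x
image of cos 3x: -(137/2)cos 3x
image of sin 3x: -(137/2)sin 3x
the matrix is diagonal; its diagonal is (-1, -1/2, -1/2, -11, -11, -137/2, -137/2)
for a triangular matrix the eigenvalues are the diagonal entries, with algebraic multiplicity their repetition count


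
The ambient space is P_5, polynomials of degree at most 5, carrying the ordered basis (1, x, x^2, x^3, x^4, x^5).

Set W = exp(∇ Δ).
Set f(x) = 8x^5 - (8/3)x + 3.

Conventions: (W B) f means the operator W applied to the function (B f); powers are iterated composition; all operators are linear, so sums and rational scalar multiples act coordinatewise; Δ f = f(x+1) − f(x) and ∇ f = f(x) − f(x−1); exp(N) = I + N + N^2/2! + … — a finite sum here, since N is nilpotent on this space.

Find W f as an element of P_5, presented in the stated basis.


order-1 term: 160x^3 + 80x
order-2 term: 480x
the series for exp(∇ Δ) f terminates at order 2
exp(∇ Δ) f = 8x^5 + 160x^3 + (1672/3)x + 3

the result is g(x) = 8x^5 + 160x^3 + (1672/3)x + 3


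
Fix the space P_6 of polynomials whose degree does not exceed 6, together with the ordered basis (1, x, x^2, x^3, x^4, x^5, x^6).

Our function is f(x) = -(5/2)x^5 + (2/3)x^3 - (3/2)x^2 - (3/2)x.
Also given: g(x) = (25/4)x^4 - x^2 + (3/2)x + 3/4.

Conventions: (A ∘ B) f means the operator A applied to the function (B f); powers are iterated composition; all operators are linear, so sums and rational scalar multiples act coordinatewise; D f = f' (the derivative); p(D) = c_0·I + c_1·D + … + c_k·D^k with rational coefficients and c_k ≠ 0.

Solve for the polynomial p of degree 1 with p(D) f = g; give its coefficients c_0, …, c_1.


D^0 f = -(5/2)x^5 + (2/3)x^3 - (3/2)x^2 - (3/2)x
D^1 f = -(25/2)x^4 + 2x^2 - 3x - 3/2
matching coefficients of g against c_0 f + c_1 Df + … from the top degree down determines the c_i
solution: c_0 = 0, c_1 = -1/2

p(D) = -(1/2)·D, i.e. c_0 = 0, c_1 = -1/2


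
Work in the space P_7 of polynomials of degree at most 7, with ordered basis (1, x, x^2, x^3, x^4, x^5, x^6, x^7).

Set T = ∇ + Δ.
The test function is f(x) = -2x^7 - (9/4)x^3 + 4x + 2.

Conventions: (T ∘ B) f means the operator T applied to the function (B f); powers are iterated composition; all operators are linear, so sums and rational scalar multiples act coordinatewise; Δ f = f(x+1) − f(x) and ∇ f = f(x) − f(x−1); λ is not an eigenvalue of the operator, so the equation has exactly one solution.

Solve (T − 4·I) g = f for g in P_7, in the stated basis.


the image equals g(x) = (1/2)x^7 + (7/4)x^6 + (21/4)x^5 + (175/8)x^4 + (989/16)x^3 + (3975/32)x^2 + (5511/32)x + 7641/64

write g with unknown coordinates in the stated basis and equate coefficients in (T − 4·I) g = f
solving from the highest basis element down gives g = (1/2)x^7 + (7/4)x^6 + (21/4)x^5 + (175/8)x^4 + (989/16)x^3 + (3975/32)x^2 + (5511/32)x + 7641/64
check: T g = 7x^6 + 21x^5 + (175/2)x^4 + 245x^3 + (3975/8)x^2 + (5543/8)x + 7673/16
so T g − 4·g = -2x^7 - (9/4)x^3 + 4x + 2 = f ✓


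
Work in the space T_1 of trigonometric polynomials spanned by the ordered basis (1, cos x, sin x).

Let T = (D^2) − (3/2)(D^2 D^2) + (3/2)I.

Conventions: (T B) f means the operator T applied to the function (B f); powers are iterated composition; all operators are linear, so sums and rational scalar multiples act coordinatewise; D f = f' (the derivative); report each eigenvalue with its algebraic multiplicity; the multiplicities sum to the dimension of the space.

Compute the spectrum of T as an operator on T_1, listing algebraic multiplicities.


image of 1: 3/2
image of cos x: -cos x
image of sin x: -sin x
the matrix is diagonal; its diagonal is (3/2, -1, -1)
for a triangular matrix the eigenvalues are the diagonal entries, with algebraic multiplicity their repetition count

λ = -1 (multiplicity 2), λ = 3/2 (multiplicity 1)


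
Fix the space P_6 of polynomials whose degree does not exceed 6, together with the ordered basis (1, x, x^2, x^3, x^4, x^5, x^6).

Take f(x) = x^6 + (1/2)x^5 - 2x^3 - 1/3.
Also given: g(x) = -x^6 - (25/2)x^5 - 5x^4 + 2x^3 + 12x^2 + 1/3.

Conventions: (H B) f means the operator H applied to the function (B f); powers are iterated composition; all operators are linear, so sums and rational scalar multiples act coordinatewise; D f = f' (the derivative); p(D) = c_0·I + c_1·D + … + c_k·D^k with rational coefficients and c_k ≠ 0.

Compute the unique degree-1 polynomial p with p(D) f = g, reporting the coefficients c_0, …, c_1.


p(D) = -I − 2·D, i.e. c_0 = -1, c_1 = -2

D^0 f = x^6 + (1/2)x^5 - 2x^3 - 1/3
D^1 f = 6x^5 + (5/2)x^4 - 6x^2
matching coefficients of g against c_0 f + c_1 Df + … from the top degree down determines the c_i
solution: c_0 = -1, c_1 = -2


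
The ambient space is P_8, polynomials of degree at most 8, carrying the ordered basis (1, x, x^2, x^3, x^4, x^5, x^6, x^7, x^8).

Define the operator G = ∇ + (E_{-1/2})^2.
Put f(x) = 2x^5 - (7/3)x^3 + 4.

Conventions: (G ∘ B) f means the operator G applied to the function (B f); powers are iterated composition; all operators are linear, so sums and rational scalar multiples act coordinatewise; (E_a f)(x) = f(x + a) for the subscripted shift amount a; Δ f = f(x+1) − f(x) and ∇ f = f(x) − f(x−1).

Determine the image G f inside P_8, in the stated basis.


the image equals g(x) = 2x^5 - (7/3)x^3 + 4

∇ f = 10x^4 - 20x^3 + 13x^2 - 3x - 1/3
E_{-1/2} f = 2x^5 - 5x^4 + (8/3)x^3 + x^2 - (9/8)x + 203/48
E_{-1/2} E_{-1/2} f = 2x^5 - 10x^4 + (53/3)x^3 - 13x^2 + 3x + 13/3
(∇ + (E_{-1/2})^2) f = 2x^5 - (7/3)x^3 + 4


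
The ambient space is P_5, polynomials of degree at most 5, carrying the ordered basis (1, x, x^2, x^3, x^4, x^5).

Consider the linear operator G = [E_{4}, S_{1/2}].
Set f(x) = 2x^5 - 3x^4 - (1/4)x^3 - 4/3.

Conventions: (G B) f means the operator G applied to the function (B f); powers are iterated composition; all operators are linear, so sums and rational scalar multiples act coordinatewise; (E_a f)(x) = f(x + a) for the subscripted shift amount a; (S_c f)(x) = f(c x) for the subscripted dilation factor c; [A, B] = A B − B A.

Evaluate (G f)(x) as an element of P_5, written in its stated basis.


S_{1/2} f = (1/16)x^5 - (3/16)x^4 - (1/32)x^3 - 4/3
E_{4} S_{1/2} f = (1/16)x^5 + (17/16)x^4 + (223/32)x^3 + (173/8)x^2 + (61/2)x + 38/3
E_{4} f = 2x^5 + 37x^4 + (1087/4)x^3 + 989x^2 + 1780x + 3788/3
S_{1/2} E_{4} f = (1/16)x^5 + (37/16)x^4 + (1087/32)x^3 + (989/4)x^2 + 890x + 3788/3
[E_{4}, S_{1/2}] f = -(5/4)x^4 - 27x^3 - (1805/8)x^2 - (1719/2)x - 1250

the image equals g(x) = -(5/4)x^4 - 27x^3 - (1805/8)x^2 - (1719/2)x - 1250


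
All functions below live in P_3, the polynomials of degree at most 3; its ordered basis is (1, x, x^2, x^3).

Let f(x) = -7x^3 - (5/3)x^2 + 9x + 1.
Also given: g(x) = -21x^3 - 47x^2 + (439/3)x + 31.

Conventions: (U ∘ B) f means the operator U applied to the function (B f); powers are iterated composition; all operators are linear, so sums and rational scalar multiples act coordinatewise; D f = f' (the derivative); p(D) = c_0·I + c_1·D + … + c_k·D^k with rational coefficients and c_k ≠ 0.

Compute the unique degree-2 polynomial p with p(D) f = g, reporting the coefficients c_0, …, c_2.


p(D) = 3·I + 2·D − 3·D^2, i.e. c_0 = 3, c_1 = 2, c_2 = -3

D^0 f = -7x^3 - (5/3)x^2 + 9x + 1
D^1 f = -21x^2 - (10/3)x + 9
D^2 f = -42x - 10/3
matching coefficients of g against c_0 f + c_1 Df + … from the top degree down determines the c_i
solution: c_0 = 3, c_1 = 2, c_2 = -3


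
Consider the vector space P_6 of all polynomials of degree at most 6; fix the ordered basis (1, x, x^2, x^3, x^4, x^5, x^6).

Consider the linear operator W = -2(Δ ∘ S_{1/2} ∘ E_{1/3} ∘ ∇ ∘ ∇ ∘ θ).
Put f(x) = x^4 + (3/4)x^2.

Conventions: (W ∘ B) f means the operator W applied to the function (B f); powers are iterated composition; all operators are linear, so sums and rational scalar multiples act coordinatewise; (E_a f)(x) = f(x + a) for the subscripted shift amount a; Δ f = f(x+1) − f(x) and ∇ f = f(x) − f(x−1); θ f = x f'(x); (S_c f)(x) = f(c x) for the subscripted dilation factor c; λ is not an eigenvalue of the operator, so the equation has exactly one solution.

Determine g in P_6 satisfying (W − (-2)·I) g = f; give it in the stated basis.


write g with unknown coordinates in the stated basis and equate coefficients in (W − (-2)·I) g = f
solving from the highest basis element down gives g = (1/2)x^4 + (3/8)x^2 + 12x - 10
check: W g = -24x + 20
so W g − (-2)·g = x^4 + (3/4)x^2 = f ✓

g(x) = (1/2)x^4 + (3/8)x^2 + 12x - 10


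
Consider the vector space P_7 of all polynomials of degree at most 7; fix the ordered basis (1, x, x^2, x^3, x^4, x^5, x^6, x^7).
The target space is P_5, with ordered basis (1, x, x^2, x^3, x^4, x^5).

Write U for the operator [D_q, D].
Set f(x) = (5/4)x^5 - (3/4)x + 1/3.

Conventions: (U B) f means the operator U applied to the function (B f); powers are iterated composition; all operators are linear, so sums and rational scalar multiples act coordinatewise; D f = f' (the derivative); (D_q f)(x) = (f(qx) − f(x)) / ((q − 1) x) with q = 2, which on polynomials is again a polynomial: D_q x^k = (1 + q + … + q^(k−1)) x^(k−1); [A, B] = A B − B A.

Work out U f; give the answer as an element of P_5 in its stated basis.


D f = (25/4)x^4 - 3/4
D_q D f = (375/4)x^3
D_q f = (155/4)x^4 - 3/4
D D_q f = 155x^3
[D_q, D] f = -(245/4)x^3

g(x) = -(245/4)x^3


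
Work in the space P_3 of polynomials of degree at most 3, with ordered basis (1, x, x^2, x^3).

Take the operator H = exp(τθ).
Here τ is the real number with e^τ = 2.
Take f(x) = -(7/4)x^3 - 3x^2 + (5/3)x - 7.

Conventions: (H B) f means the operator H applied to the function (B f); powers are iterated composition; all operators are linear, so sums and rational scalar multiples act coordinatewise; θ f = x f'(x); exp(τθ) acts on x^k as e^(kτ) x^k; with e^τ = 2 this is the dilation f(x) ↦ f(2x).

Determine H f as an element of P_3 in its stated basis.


exp(τθ) x^k = e^(kτ) x^k; with e^τ = 2 this sends x^k to 2^k x^k
x ↦ 2 x
x^2 ↦ 4 x^2
x^3 ↦ 8 x^3
applying this coordinatewise to f: exp(τθ) f = -14x^3 - 12x^2 + (10/3)x - 7

g(x) = -14x^3 - 12x^2 + (10/3)x - 7


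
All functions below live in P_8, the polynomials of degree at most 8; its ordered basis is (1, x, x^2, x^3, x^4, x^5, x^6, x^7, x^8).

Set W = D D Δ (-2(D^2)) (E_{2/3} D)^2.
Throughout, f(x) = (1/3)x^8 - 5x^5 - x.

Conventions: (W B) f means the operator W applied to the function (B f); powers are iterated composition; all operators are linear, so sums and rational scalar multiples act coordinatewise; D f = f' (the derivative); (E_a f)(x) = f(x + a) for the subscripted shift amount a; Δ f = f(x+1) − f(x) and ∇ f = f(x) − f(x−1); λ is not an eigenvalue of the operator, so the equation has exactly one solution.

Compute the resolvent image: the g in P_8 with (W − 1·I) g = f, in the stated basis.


the image equals g(x) = -(1/3)x^8 + 5x^5 + 26881x + 49280

write g with unknown coordinates in the stated basis and equate coefficients in (W − 1·I) g = f
solving from the highest basis element down gives g = -(1/3)x^8 + 5x^5 + 26881x + 49280
check: W g = 26880x + 49280
so W g − 1·g = (1/3)x^8 - 5x^5 - x = f ✓


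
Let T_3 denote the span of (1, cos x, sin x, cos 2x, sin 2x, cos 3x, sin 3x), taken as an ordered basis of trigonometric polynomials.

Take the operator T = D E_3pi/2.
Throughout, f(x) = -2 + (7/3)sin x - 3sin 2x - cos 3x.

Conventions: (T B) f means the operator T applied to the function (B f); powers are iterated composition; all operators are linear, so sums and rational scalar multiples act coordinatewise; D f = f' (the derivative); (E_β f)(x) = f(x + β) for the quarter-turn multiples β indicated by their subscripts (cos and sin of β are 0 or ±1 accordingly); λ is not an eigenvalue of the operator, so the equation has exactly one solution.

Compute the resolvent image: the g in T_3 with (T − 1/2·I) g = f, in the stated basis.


the image equals g(x) = 4 + (14/3)sin x - (24/17)cos 2x + (6/17)sin 2x + (2/7)cos 3x

write g with unknown coordinates in the stated basis and equate coefficients in (T − 1/2·I) g = f
solving from the highest basis element down gives g = 4 + (14/3)sin x - (24/17)cos 2x + (6/17)sin 2x + (2/7)cos 3x
check: T g = (14/3)sin x - (12/17)cos 2x - (48/17)sin 2x - (6/7)cos 3x
so T g − 1/2·g = -2 + (7/3)sin x - 3sin 2x - cos 3x = f ✓


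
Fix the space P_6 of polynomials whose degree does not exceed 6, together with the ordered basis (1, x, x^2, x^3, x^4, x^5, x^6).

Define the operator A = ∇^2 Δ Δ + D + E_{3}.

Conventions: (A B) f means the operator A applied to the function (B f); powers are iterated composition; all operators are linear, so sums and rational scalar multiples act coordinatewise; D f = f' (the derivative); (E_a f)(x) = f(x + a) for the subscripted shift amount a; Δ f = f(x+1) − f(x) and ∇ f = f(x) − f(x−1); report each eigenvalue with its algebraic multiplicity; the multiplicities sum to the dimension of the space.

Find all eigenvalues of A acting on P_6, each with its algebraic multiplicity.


image of 1: 1
image of x: x + 4
image of x^2: x^2 + 8x + 9
image of x^3: x^3 + 12x^2 + 27x + 27
image of x^4: x^4 + 16x^3 + 54x^2 + 108x + 105
image of x^5: x^5 + 20x^4 + 90x^3 + 270x^2 + 525x + 243
image of x^6: x^6 + 24x^5 + 135x^4 + 540x^3 + 1575x^2 + 1458x + 849
the matrix is upper triangular; its diagonal is (1, 1, 1, 1, 1, 1, 1)
for a triangular matrix the eigenvalues are the diagonal entries, with algebraic multiplicity their repetition count

λ = 1 (multiplicity 7)


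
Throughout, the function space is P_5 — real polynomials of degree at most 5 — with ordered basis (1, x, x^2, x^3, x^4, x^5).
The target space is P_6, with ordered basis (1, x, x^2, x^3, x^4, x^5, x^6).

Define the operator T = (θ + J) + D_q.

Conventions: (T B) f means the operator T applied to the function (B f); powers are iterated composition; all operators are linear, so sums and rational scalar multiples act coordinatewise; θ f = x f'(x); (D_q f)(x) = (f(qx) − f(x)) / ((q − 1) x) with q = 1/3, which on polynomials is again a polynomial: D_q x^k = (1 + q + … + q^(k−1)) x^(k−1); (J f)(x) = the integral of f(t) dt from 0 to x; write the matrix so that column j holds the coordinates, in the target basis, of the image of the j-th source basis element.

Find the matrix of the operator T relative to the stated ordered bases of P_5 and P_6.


image of 1: x
image of x: (1/2)x^2 + x + 1
image of x^2: (1/3)x^3 + 2x^2 + (4/3)x
image of x^3: (1/4)x^4 + 3x^3 + (13/9)x^2
image of x^4: (1/5)x^5 + 4x^4 + (40/27)x^3
image of x^5: (1/6)x^6 + 5x^5 + (121/81)x^4
each image's coordinates form column j of the matrix

the matrix is [[0, 1, 0, 0, 0, 0]; [1, 1, 4/3, 0, 0, 0]; [0, 1/2, 2, 13/9, 0, 0]; [0, 0, 1/3, 3, 40/27, 0]; [0, 0, 0, 1/4, 4, 121/81]; [0, 0, 0, 0, 1/5, 5]; [0, 0, 0, 0, 0, 1/6]] (rows listed top to bottom)


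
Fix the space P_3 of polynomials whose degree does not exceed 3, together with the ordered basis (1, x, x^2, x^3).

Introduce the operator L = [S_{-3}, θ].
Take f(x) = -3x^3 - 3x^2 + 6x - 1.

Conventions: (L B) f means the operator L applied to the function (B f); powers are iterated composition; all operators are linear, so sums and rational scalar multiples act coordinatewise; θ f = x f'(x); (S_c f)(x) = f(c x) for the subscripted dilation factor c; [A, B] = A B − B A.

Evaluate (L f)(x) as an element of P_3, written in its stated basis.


the result is g(x) = 0

θ f = -9x^3 - 6x^2 + 6x
S_{-3} θ f = 243x^3 - 54x^2 - 18x
S_{-3} f = 81x^3 - 27x^2 - 18x - 1
θ S_{-3} f = 243x^3 - 54x^2 - 18x
[S_{-3}, θ] f = 0


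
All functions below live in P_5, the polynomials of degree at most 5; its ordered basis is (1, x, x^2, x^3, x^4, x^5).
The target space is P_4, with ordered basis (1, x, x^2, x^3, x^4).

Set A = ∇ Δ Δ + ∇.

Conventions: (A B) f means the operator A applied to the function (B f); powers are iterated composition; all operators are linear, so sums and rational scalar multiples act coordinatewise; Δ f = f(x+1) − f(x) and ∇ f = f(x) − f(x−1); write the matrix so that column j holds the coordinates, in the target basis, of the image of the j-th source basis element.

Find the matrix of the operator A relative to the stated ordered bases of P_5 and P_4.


image of 1: 0
image of x: 1
image of x^2: 2x - 1
image of x^3: 3x^2 - 3x + 7
image of x^4: 4x^3 - 6x^2 + 28x + 11
image of x^5: 5x^4 - 10x^3 + 70x^2 + 55x + 31
each image's coordinates form column j of the matrix

the matrix is [[0, 1, -1, 7, 11, 31]; [0, 0, 2, -3, 28, 55]; [0, 0, 0, 3, -6, 70]; [0, 0, 0, 0, 4, -10]; [0, 0, 0, 0, 0, 5]] (rows listed top to bottom)


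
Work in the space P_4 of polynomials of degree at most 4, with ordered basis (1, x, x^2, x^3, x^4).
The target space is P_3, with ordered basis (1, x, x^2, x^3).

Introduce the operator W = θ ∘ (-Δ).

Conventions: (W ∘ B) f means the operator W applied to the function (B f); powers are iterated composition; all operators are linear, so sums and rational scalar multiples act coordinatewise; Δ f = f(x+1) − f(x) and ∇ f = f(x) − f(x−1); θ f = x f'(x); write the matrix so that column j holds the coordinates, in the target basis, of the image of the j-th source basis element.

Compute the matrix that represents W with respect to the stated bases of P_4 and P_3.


the matrix is [[0, 0, 0, 0, 0]; [0, 0, -2, -3, -4]; [0, 0, 0, -6, -12]; [0, 0, 0, 0, -12]] (rows listed top to bottom)

image of 1: 0
image of x: 0
image of x^2: -2x
image of x^3: -6x^2 - 3x
image of x^4: -12x^3 - 12x^2 - 4x
each image's coordinates form column j of the matrix


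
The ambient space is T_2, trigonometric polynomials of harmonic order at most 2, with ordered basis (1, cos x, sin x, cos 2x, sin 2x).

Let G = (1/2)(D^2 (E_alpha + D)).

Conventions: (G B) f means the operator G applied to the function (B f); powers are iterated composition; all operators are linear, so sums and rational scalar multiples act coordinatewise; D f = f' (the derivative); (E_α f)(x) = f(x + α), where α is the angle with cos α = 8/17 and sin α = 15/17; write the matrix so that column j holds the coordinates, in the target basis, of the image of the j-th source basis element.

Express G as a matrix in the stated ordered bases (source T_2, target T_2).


image of 1: 0
image of cos x: -(4/17)cos x + (16/17)sin x
image of sin x: -(16/17)cos x - (4/17)sin x
image of cos 2x: (322/289)cos 2x + (1636/289)sin 2x
image of sin 2x: -(1636/289)cos 2x + (322/289)sin 2x
each image's coordinates form column j of the matrix

the matrix is [[0, 0, 0, 0, 0]; [0, -4/17, -16/17, 0, 0]; [0, 16/17, -4/17, 0, 0]; [0, 0, 0, 322/289, -1636/289]; [0, 0, 0, 1636/289, 322/289]] (rows listed top to bottom)


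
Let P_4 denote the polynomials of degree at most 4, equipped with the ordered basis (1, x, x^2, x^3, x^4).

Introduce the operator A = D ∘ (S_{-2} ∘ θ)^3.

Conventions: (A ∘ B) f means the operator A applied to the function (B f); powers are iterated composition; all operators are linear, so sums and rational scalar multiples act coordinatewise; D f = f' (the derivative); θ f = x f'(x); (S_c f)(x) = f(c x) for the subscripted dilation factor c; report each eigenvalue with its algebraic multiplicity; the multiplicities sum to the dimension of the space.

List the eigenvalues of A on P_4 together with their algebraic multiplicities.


λ = 0 (multiplicity 5)

image of 1: 0
image of x: -8
image of x^2: 1024x
image of x^3: -41472x^2
image of x^4: 1048576x^3
the matrix is upper triangular; its diagonal is (0, 0, 0, 0, 0)
for a triangular matrix the eigenvalues are the diagonal entries, with algebraic multiplicity their repetition count


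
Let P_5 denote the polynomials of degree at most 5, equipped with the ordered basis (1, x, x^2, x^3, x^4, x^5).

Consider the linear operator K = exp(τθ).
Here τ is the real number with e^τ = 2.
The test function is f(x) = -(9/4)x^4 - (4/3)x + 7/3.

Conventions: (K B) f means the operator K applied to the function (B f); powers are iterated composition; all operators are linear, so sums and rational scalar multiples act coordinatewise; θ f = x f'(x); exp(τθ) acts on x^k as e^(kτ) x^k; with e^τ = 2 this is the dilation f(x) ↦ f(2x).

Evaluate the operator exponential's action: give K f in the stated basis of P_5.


exp(τθ) x^k = e^(kτ) x^k; with e^τ = 2 this sends x^k to 2^k x^k
x ↦ 2 x
x^4 ↦ 16 x^4
applying this coordinatewise to f: exp(τθ) f = -36x^4 - (8/3)x + 7/3

the image equals g(x) = -36x^4 - (8/3)x + 7/3


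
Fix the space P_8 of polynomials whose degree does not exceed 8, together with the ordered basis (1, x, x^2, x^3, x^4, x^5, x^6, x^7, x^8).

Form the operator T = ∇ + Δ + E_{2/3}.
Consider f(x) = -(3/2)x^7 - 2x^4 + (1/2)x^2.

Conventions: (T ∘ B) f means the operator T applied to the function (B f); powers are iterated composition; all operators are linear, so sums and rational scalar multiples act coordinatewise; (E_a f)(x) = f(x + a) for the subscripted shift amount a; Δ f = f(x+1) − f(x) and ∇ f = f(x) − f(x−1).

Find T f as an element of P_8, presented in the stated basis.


∇ f = -(21/2)x^6 + (63/2)x^5 - (105/2)x^4 + (89/2)x^3 - (39/2)x^2 + (7/2)x
Δ f = -(21/2)x^6 - (63/2)x^5 - (105/2)x^4 - (121/2)x^3 - (87/2)x^2 - (35/2)x - 3
E_{2/3} f = -(3/2)x^7 - 7x^6 - 14x^5 - (158/9)x^4 - (424/27)x^3 - (485/54)x^2 - (638/243)x - 190/729
(∇ + Δ + E_{2/3}) f = -(3/2)x^7 - 28x^6 - 14x^5 - (1103/9)x^4 - (856/27)x^3 - (3887/54)x^2 - (4040/243)x - 2377/729

g(x) = -(3/2)x^7 - 28x^6 - 14x^5 - (1103/9)x^4 - (856/27)x^3 - (3887/54)x^2 - (4040/243)x - 2377/729


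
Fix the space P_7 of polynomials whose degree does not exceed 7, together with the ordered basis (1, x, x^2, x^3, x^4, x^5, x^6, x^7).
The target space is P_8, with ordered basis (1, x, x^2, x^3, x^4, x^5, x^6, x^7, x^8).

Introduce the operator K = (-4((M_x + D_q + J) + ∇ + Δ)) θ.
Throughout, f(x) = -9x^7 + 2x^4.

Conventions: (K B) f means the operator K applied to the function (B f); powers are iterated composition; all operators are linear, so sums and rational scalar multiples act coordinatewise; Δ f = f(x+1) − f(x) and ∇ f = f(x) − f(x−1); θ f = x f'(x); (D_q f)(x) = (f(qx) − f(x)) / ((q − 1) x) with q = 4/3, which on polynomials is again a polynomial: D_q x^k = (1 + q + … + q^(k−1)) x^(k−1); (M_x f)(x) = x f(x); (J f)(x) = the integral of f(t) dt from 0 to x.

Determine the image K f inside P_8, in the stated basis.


θ f = -63x^7 + 8x^4
M_x θ f = -63x^8 + 8x^5
D_q θ f = -(99379/81)x^6 + (1400/27)x^3
J θ f = -(63/8)x^8 + (8/5)x^5
(M_x + D_q + J) θ f = -(567/8)x^8 - (99379/81)x^6 + (48/5)x^5 + (1400/27)x^3
∇ θ f = -441x^6 + 1323x^5 - 2205x^4 + 2237x^3 - 1371x^2 + 473x - 71
Δ θ f = -441x^6 - 1323x^5 - 2205x^4 - 2173x^3 - 1275x^2 - 409x - 55
((M_x + D_q + J) + ∇ + Δ) θ f = -(567/8)x^8 - (170821/81)x^6 + (48/5)x^5 - 4410x^4 + (3128/27)x^3 - 2646x^2 + 64x - 126
(-4((M_x + D_q + J) + ∇ + Δ)) θ f = (567/2)x^8 + (683284/81)x^6 - (192/5)x^5 + 17640x^4 - (12512/27)x^3 + 10584x^2 - 256x + 504

the result is g(x) = (567/2)x^8 + (683284/81)x^6 - (192/5)x^5 + 17640x^4 - (12512/27)x^3 + 10584x^2 - 256x + 504


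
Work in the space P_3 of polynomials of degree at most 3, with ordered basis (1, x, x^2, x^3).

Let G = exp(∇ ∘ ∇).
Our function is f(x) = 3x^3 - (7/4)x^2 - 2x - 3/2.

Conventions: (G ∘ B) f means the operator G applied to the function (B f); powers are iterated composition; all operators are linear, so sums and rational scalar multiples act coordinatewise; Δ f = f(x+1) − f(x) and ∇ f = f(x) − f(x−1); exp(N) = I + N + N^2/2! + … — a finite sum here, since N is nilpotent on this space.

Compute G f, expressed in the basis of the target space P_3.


the result is g(x) = 3x^3 - (7/4)x^2 + 16x - 23

order-1 term: 18x - 43/2
the series for exp(∇ ∘ ∇) f terminates at order 1
exp(∇ ∘ ∇) f = 3x^3 - (7/4)x^2 + 16x - 23


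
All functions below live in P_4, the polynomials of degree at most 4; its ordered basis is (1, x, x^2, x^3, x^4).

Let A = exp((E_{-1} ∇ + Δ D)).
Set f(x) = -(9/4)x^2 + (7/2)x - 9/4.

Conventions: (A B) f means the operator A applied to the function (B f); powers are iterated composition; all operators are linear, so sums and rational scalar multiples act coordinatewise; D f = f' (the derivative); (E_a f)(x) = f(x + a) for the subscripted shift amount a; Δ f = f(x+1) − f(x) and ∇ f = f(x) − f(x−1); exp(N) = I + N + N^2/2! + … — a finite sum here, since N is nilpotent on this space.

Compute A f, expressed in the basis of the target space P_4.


the result is g(x) = -(9/4)x^2 - x + 5/4

order-1 term: -(9/2)x + 23/4
order-2 term: -9/4
the series for exp((E_{-1} ∇ + Δ D)) f terminates at order 2
exp((E_{-1} ∇ + Δ D)) f = -(9/4)x^2 - x + 5/4


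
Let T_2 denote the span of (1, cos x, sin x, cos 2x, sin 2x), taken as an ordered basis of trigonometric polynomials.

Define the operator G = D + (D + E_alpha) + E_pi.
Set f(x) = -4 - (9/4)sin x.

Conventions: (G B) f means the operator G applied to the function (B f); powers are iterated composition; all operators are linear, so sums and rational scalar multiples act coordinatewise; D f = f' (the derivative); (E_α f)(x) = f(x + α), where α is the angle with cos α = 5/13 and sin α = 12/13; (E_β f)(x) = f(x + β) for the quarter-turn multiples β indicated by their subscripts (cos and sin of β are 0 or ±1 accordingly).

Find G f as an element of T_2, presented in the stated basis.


the image equals g(x) = -8 - (171/26)cos x + (18/13)sin x

D f = -(9/4)cos x
D f = -(9/4)cos x
E_alpha f = -4 - (27/13)cos x - (45/52)sin x
(D + E_alpha) f = -4 - (225/52)cos x - (45/52)sin x
E_pi f = -4 + (9/4)sin x
(D + (D + E_alpha) + E_pi) f = -8 - (171/26)cos x + (18/13)sin x
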